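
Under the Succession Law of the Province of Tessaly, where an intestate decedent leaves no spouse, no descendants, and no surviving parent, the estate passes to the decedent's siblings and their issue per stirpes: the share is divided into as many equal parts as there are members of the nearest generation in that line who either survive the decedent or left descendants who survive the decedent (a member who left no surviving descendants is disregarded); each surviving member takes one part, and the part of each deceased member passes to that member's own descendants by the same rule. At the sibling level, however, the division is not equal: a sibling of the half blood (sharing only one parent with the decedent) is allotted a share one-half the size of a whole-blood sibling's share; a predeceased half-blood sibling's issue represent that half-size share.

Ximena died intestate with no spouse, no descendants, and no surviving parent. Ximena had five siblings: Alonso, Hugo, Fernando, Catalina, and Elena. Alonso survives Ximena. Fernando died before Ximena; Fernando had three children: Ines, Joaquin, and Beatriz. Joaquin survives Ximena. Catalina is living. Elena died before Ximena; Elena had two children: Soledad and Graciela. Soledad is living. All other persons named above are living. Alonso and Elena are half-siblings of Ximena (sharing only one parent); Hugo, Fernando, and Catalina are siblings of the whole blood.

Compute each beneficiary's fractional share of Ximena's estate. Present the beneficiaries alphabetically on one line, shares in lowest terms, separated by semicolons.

No spouse, descendants, or parent survives, so the estate passes to Ximena's siblings per stirpes.
Half-blood siblings count for one-half the weight of whole-blood siblings at the initial division.
Dividing 1 in proportion to weights (total weight 4): Alonso (weight 1/2) → 1/8; Hugo (weight 1) → 1/4; Fernando (weight 1) → 1/4; Catalina (weight 1) → 1/4; Elena (weight 1/2) → 1/8.
Alonso is living and takes 1/8.
Hugo is living and takes 1/4.
Fernando predeceased; the 1/4 allotted to Fernando's branch passes to Fernando's issue by representation.
The 1/4 is divided into 3 equal shares of 1/12 among Ines, Joaquin, Beatriz.
Ines is living and takes 1/12.
Joaquin is living and takes 1/12.
Beatriz is living and takes 1/12.
Catalina is living and takes 1/4.
Elena predeceased; the 1/8 allotted to Elena's branch passes to Elena's issue by representation.
The 1/8 is divided into 2 equal shares of 1/16 among Soledad, Graciela.
Soledad is living and takes 1/16.
Graciela is living and takes 1/16.

Alonso 1/8; Beatriz 1/12; Catalina 1/4; Graciela 1/16; Hugo 1/4; Ines 1/12; Joaquin 1/12; Soledad 1/16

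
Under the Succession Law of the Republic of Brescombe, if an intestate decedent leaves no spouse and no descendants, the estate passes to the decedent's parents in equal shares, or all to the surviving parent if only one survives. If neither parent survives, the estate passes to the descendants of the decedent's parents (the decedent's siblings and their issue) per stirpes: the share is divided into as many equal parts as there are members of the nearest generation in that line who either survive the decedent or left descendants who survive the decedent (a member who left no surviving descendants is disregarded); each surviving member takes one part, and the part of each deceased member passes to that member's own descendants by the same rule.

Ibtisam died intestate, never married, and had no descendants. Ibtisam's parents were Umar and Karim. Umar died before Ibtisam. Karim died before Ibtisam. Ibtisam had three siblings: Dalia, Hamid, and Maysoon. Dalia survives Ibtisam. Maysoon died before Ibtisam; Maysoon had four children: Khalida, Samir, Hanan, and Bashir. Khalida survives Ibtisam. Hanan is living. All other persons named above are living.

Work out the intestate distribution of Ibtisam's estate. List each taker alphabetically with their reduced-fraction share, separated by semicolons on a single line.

Bashir 1/12; Dalia 1/3; Hamid 1/3; Hanan 1/12; Khalida 1/12; Samir 1/12

Neither parent survives and there are no descendants, so the estate passes to Ibtisam's siblings and their issue per stirpes.
The estate is divided into 3 equal shares of 1/3 among Dalia, Hamid, Maysoon.
Dalia is living and takes 1/3.
Hamid is living and takes 1/3.
Maysoon predeceased; the 1/3 allotted to Maysoon's branch passes to Maysoon's issue by representation.
The 1/3 is divided into 4 equal shares of 1/12 among Khalida, Samir, Hanan, Bashir.
Khalida is living and takes 1/12.
Samir is living and takes 1/12.
Hanan is living and takes 1/12.
Bashir is living and takes 1/12.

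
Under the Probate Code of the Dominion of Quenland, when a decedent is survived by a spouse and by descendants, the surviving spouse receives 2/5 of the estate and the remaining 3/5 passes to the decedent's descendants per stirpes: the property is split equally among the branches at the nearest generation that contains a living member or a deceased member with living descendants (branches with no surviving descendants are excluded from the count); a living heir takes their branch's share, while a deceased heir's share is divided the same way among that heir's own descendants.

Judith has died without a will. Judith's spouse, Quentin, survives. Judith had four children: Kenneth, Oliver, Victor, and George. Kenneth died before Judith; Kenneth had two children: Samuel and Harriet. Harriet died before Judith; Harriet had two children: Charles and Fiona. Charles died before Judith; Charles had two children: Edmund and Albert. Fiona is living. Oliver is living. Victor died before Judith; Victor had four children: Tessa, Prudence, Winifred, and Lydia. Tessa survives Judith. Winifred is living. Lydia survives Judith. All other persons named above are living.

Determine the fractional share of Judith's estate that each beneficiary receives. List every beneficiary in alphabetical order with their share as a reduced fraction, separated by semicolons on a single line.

Albert 3/160; Edmund 3/160; Fiona 3/80; George 3/20; Lydia 3/80; Oliver 3/20; Prudence 3/80; Quentin 2/5; Samuel 3/40; Tessa 3/80; Winifred 3/80

Quentin, as surviving spouse, takes 2/5.
The remaining 3/5 passes to Judith's descendants per stirpes.
The 3/5 is divided into 4 equal shares of 3/20 among Kenneth, Oliver, Victor, George.
Kenneth predeceased; the 3/20 allotted to Kenneth's branch passes to Kenneth's issue by representation.
The 3/20 is divided into 2 equal shares of 3/40 among Samuel, Harriet.
Samuel is living and takes 3/40.
Harriet predeceased; the 3/40 allotted to Harriet's branch passes to Harriet's issue by representation.
The 3/40 is divided into 2 equal shares of 3/80 among Charles, Fiona.
Charles predeceased; the 3/80 allotted to Charles's branch passes to Charles's issue by representation.
The 3/80 is divided into 2 equal shares of 3/160 among Edmund, Albert.
Edmund is living and takes 3/160.
Albert is living and takes 3/160.
Fiona is living and takes 3/80.
Oliver is living and takes 3/20.
Victor predeceased; the 3/20 allotted to Victor's branch passes to Victor's issue by representation.
The 3/20 is divided into 4 equal shares of 3/80 among Tessa, Prudence, Winifred, Lydia.
Tessa is living and takes 3/80.
Prudence is living and takes 3/80.
Winifred is living and takes 3/80.
Lydia is living and takes 3/80.
George is living and takes 3/20.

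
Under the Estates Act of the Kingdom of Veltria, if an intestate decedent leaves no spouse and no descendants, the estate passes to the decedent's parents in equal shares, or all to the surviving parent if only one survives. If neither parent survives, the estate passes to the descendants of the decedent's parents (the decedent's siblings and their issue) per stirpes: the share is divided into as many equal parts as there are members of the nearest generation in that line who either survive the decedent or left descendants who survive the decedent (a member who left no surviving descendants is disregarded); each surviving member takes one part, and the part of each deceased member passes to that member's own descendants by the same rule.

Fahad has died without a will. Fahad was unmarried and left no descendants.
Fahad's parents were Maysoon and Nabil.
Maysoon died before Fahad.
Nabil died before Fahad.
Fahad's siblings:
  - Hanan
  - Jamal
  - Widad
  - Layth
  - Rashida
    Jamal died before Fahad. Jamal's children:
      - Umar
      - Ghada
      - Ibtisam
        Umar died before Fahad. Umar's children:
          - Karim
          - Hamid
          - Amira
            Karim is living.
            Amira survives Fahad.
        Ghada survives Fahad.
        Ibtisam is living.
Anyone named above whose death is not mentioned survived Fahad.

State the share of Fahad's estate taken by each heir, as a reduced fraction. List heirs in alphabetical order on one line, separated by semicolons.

Neither parent survives and there are no descendants, so the estate passes to Fahad's siblings and their issue per stirpes.
The estate is divided into 5 equal shares of 1/5 among Hanan, Jamal, Widad, Layth, Rashida.
Hanan is living and takes 1/5.
Jamal predeceased; the 1/5 allotted to Jamal's branch passes to Jamal's issue by representation.
The 1/5 is divided into 3 equal shares of 1/15 among Umar, Ghada, Ibtisam.
Umar predeceased; the 1/15 allotted to Umar's branch passes to Umar's issue by representation.
The 1/15 is divided into 3 equal shares of 1/45 among Karim, Hamid, Amira.
Karim is living and takes 1/45.
Hamid is living and takes 1/45.
Amira is living and takes 1/45.
Ghada is living and takes 1/15.
Ibtisam is living and takes 1/15.
Widad is living and takes 1/5.
Layth is living and takes 1/5.
Rashida is living and takes 1/5.

Amira 1/45; Ghada 1/15; Hamid 1/45; Hanan 1/5; Ibtisam 1/15; Karim 1/45; Layth 1/5; Rashida 1/5; Widad 1/5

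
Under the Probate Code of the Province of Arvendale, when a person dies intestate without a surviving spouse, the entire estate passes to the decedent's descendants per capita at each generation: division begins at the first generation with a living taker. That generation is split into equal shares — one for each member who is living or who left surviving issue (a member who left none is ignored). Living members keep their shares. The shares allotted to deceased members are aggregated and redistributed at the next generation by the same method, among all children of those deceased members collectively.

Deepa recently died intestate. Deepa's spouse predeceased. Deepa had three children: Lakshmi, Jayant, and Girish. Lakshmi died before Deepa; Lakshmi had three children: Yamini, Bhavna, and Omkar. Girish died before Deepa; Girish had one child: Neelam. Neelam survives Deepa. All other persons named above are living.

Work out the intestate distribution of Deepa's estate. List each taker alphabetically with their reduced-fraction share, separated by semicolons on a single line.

There is no surviving spouse, so the entire estate passes to Deepa's descendants per capita at each generation.
At generation 1 (Lakshmi, Jayant, Girish) there are 3 shares of (1)/3 = 1/3 each.
Living: Jayant — each takes 1/3.
Deceased: Lakshmi and Girish. Their combined 2/3 is pooled and carried to generation 2.
At generation 2 (Yamini, Bhavna, Omkar, Neelam) there are 4 shares of (2/3)/4 = 1/6 each.
Living: Yamini, Bhavna, Omkar, and Neelam — each takes 1/6.

Bhavna 1/6; Jayant 1/3; Neelam 1/6; Omkar 1/6; Yamini 1/6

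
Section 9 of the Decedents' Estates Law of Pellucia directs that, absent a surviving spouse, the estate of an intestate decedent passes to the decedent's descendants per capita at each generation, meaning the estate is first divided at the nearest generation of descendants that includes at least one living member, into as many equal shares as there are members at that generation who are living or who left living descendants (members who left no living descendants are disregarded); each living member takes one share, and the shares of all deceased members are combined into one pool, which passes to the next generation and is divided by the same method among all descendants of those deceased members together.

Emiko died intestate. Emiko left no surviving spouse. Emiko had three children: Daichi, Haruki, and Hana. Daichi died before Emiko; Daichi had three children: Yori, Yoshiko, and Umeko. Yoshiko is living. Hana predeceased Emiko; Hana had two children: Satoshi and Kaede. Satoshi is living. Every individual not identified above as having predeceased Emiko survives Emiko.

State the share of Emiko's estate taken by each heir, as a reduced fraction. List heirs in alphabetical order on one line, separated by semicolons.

Haruki 1/3; Kaede 2/15; Satoshi 2/15; Umeko 2/15; Yori 2/15; Yoshiko 2/15

There is no surviving spouse, so the entire estate passes to Emiko's descendants per capita at each generation.
At generation 1 (Daichi, Haruki, Hana) there are 3 shares of (1)/3 = 1/3 each.
Living: Haruki — each takes 1/3.
Deceased: Daichi and Hana. Their combined 2/3 is pooled and carried to generation 2.
At generation 2 (Yori, Yoshiko, Umeko, Satoshi, Kaede) there are 5 shares of (2/3)/5 = 2/15 each.
Living: Yori, Yoshiko, Umeko, Satoshi, and Kaede — each takes 2/15.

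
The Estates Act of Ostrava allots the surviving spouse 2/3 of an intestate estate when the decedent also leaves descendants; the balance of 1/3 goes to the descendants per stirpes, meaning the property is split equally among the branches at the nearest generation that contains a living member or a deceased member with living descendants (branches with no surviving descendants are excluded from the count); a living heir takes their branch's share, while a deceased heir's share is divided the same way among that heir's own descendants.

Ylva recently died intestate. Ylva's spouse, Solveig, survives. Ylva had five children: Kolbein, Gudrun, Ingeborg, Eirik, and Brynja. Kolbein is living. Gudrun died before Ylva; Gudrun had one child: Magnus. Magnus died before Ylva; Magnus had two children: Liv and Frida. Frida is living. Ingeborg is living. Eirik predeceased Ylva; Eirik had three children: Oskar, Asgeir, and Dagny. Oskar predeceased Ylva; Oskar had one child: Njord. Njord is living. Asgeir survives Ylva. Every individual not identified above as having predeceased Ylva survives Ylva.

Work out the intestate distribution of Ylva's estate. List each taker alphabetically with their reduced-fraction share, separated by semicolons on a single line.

Solveig, as surviving spouse, takes 2/3.
The remaining 1/3 passes to Ylva's descendants per stirpes.
The 1/3 is divided into 5 equal shares of 1/15 among Kolbein, Gudrun, Ingeborg, Eirik, Brynja.
Kolbein is living and takes 1/15.
Gudrun predeceased; the 1/15 allotted to Gudrun's branch passes to Gudrun's issue by representation.
Magnus's line is the sole branch at this level, so the full 1/15 passes to Magnus's issue by representation.
The 1/15 is divided into 2 equal shares of 1/30 among Liv, Frida.
Liv is living and takes 1/30.
Frida is living and takes 1/30.
Ingeborg is living and takes 1/15.
Eirik predeceased; the 1/15 allotted to Eirik's branch passes to Eirik's issue by representation.
The 1/15 is divided into 3 equal shares of 1/45 among Oskar, Asgeir, Dagny.
Oskar predeceased; the 1/45 allotted to Oskar's branch passes to Oskar's issue by representation.
Njord is the sole taker at this level and receives the full 1/45.
Asgeir is living and takes 1/45.
Dagny is living and takes 1/45.
Brynja is living and takes 1/15.

Asgeir 1/45; Brynja 1/15; Dagny 1/45; Frida 1/30; Ingeborg 1/15; Kolbein 1/15; Liv 1/30; Njord 1/45; Solveig 2/3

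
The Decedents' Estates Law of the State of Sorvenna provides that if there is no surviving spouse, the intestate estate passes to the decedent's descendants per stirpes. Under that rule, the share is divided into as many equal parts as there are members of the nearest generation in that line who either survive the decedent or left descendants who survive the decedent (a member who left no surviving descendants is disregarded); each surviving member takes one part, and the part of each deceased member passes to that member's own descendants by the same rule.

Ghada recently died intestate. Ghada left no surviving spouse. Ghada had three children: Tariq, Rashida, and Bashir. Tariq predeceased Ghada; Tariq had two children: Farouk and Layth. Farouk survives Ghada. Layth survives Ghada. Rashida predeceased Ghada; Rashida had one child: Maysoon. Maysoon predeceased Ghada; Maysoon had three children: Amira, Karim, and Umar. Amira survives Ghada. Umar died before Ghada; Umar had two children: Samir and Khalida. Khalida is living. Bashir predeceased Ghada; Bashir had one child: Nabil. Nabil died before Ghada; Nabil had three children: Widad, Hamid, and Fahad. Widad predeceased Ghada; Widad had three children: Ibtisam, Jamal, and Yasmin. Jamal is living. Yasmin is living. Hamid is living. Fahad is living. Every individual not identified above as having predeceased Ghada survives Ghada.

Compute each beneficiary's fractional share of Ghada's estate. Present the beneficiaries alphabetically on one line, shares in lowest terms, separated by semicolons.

There is no surviving spouse, so the entire estate passes to Ghada's descendants per stirpes.
The estate is divided into 3 equal shares of 1/3 among Tariq, Rashida, Bashir.
Tariq predeceased; the 1/3 allotted to Tariq's branch passes to Tariq's issue by representation.
The 1/3 is divided into 2 equal shares of 1/6 among Farouk, Layth.
Farouk is living and takes 1/6.
Layth is living and takes 1/6.
Rashida predeceased; the 1/3 allotted to Rashida's branch passes to Rashida's issue by representation.
Maysoon's line is the sole branch at this level, so the full 1/3 passes to Maysoon's issue by representation.
The 1/3 is divided into 3 equal shares of 1/9 among Amira, Karim, Umar.
Amira is living and takes 1/9.
Karim is living and takes 1/9.
Umar predeceased; the 1/9 allotted to Umar's branch passes to Umar's issue by representation.
The 1/9 is divided into 2 equal shares of 1/18 among Samir, Khalida.
Samir is living and takes 1/18.
Khalida is living and takes 1/18.
Bashir predeceased; the 1/3 allotted to Bashir's branch passes to Bashir's issue by representation.
Nabil's line is the sole branch at this level, so the full 1/3 passes to Nabil's issue by representation.
The 1/3 is divided into 3 equal shares of 1/9 among Widad, Hamid, Fahad.
Widad predeceased; the 1/9 allotted to Widad's branch passes to Widad's issue by representation.
The 1/9 is divided into 3 equal shares of 1/27 among Ibtisam, Jamal, Yasmin.
Ibtisam is living and takes 1/27.
Jamal is living and takes 1/27.
Yasmin is living and takes 1/27.
Hamid is living and takes 1/9.
Fahad is living and takes 1/9.

Amira 1/9; Fahad 1/9; Farouk 1/6; Hamid 1/9; Ibtisam 1/27; Jamal 1/27; Karim 1/9; Khalida 1/18; Layth 1/6; Samir 1/18; Yasmin 1/27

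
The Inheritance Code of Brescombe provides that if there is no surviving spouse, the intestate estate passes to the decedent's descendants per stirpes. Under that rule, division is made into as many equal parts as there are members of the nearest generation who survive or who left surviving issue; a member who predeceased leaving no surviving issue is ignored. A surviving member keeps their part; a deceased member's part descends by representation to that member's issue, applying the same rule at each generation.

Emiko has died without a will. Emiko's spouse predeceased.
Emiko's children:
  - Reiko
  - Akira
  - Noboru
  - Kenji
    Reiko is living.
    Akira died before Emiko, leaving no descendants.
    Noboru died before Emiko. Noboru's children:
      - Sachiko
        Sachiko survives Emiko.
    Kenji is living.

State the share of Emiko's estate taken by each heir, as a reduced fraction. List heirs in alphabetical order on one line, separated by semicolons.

There is no surviving spouse, so the entire estate passes to Emiko's descendants per stirpes.
Akira left no surviving issue, so that branch lapses and is disregarded.
The estate is divided into 3 equal shares of 1/3 among Reiko, Noboru, Kenji.
Reiko is living and takes 1/3.
Noboru predeceased; the 1/3 allotted to Noboru's branch passes to Noboru's issue by representation.
Sachiko is the sole taker at this level and receives the full 1/3.
Kenji is living and takes 1/3.

Kenji 1/3; Reiko 1/3; Sachiko 1/3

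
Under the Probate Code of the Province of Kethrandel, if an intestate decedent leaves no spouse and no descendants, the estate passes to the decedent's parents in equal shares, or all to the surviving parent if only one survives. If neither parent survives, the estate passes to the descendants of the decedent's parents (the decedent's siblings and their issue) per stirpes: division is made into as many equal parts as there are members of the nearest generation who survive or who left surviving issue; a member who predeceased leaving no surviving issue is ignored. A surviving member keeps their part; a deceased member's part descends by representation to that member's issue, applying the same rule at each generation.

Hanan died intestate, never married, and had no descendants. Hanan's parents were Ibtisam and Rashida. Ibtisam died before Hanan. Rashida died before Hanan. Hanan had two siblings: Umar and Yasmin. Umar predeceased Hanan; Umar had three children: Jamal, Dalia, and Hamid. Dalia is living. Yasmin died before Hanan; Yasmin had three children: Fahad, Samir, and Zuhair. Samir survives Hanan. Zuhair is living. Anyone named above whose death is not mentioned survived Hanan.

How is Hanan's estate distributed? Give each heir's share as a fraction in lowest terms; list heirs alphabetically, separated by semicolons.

Dalia 1/6; Fahad 1/6; Hamid 1/6; Jamal 1/6; Samir 1/6; Zuhair 1/6

Neither parent survives and there are no descendants, so the estate passes to Hanan's siblings and their issue per stirpes.
The estate is divided into 2 equal shares of 1/2 among Umar, Yasmin.
Umar predeceased; the 1/2 allotted to Umar's branch passes to Umar's issue by representation.
The 1/2 is divided into 3 equal shares of 1/6 among Jamal, Dalia, Hamid.
Jamal is living and takes 1/6.
Dalia is living and takes 1/6.
Hamid is living and takes 1/6.
Yasmin predeceased; the 1/2 allotted to Yasmin's branch passes to Yasmin's issue by representation.
The 1/2 is divided into 3 equal shares of 1/6 among Fahad, Samir, Zuhair.
Fahad is living and takes 1/6.
Samir is living and takes 1/6.
Zuhair is living and takes 1/6.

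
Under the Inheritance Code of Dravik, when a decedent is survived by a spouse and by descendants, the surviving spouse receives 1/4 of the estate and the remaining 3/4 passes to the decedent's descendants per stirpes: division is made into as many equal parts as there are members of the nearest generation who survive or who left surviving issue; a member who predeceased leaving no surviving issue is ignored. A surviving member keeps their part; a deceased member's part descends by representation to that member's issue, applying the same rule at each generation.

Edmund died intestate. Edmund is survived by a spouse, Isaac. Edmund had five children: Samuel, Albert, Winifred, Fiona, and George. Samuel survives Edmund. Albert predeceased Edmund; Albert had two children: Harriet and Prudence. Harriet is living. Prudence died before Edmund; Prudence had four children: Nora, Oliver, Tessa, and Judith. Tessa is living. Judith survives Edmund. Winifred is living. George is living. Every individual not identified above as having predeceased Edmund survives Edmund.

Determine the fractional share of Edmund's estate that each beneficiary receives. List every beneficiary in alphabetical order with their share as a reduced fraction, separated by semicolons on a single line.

Isaac, as surviving spouse, takes 1/4.
The remaining 3/4 passes to Edmund's descendants per stirpes.
The 3/4 is divided into 5 equal shares of 3/20 among Samuel, Albert, Winifred, Fiona, George.
Samuel is living and takes 3/20.
Albert predeceased; the 3/20 allotted to Albert's branch passes to Albert's issue by representation.
The 3/20 is divided into 2 equal shares of 3/40 among Harriet, Prudence.
Harriet is living and takes 3/40.
Prudence predeceased; the 3/40 allotted to Prudence's branch passes to Prudence's issue by representation.
The 3/40 is divided into 4 equal shares of 3/160 among Nora, Oliver, Tessa, Judith.
Nora is living and takes 3/160.
Oliver is living and takes 3/160.
Tessa is living and takes 3/160.
Judith is living and takes 3/160.
Winifred is living and takes 3/20.
Fiona is living and takes 3/20.
George is living and takes 3/20.

Fiona 3/20; George 3/20; Harriet 3/40; Isaac 1/4; Judith 3/160; Nora 3/160; Oliver 3/160; Samuel 3/20; Tessa 3/160; Winifred 3/20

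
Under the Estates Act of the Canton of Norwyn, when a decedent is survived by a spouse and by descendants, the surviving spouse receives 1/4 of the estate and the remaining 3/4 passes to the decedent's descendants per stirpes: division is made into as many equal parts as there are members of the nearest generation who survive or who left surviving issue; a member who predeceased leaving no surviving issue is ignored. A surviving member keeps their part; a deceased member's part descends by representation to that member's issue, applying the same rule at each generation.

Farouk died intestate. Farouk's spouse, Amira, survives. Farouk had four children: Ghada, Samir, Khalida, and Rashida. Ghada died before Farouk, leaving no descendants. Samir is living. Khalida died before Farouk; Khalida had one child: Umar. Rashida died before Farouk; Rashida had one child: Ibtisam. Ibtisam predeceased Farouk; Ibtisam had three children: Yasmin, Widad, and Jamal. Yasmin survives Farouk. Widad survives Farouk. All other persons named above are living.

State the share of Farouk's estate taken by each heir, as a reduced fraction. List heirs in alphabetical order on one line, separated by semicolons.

Amira, as surviving spouse, takes 1/4.
The remaining 3/4 passes to Farouk's descendants per stirpes.
Ghada left no surviving issue, so that branch lapses and is disregarded.
The 3/4 is divided into 3 equal shares of 1/4 among Samir, Khalida, Rashida.
Samir is living and takes 1/4.
Khalida predeceased; the 1/4 allotted to Khalida's branch passes to Khalida's issue by representation.
Umar is the sole taker at this level and receives the full 1/4.
Rashida predeceased; the 1/4 allotted to Rashida's branch passes to Rashida's issue by representation.
Ibtisam's line is the sole branch at this level, so the full 1/4 passes to Ibtisam's issue by representation.
The 1/4 is divided into 3 equal shares of 1/12 among Yasmin, Widad, Jamal.
Yasmin is living and takes 1/12.
Widad is living and takes 1/12.
Jamal is living and takes 1/12.

Amira 1/4; Jamal 1/12; Samir 1/4; Umar 1/4; Widad 1/12; Yasmin 1/12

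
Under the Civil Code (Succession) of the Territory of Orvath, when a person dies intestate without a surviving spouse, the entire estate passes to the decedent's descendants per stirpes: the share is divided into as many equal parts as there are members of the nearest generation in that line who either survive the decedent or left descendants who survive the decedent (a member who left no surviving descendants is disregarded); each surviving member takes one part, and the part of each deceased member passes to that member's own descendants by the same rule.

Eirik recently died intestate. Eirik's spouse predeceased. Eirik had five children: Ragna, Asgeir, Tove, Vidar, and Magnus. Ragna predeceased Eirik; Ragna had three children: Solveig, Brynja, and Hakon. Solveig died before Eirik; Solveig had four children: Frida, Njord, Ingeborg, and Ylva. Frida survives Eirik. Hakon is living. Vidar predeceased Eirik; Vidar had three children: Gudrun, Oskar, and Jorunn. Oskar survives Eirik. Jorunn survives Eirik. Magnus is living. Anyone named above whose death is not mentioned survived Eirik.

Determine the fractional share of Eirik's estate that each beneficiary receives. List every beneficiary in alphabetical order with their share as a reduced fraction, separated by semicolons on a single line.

There is no surviving spouse, so the entire estate passes to Eirik's descendants per stirpes.
The estate is divided into 5 equal shares of 1/5 among Ragna, Asgeir, Tove, Vidar, Magnus.
Ragna predeceased; the 1/5 allotted to Ragna's branch passes to Ragna's issue by representation.
The 1/5 is divided into 3 equal shares of 1/15 among Solveig, Brynja, Hakon.
Solveig predeceased; the 1/15 allotted to Solveig's branch passes to Solveig's issue by representation.
The 1/15 is divided into 4 equal shares of 1/60 among Frida, Njord, Ingeborg, Ylva.
Frida is living and takes 1/60.
Njord is living and takes 1/60.
Ingeborg is living and takes 1/60.
Ylva is living and takes 1/60.
Brynja is living and takes 1/15.
Hakon is living and takes 1/15.
Asgeir is living and takes 1/5.
Tove is living and takes 1/5.
Vidar predeceased; the 1/5 allotted to Vidar's branch passes to Vidar's issue by representation.
The 1/5 is divided into 3 equal shares of 1/15 among Gudrun, Oskar, Jorunn.
Gudrun is living and takes 1/15.
Oskar is living and takes 1/15.
Jorunn is living and takes 1/15.
Magnus is living and takes 1/5.

Asgeir 1/5; Brynja 1/15; Frida 1/60; Gudrun 1/15; Hakon 1/15; Ingeborg 1/60; Jorunn 1/15; Magnus 1/5; Njord 1/60; Oskar 1/15; Tove 1/5; Ylva 1/60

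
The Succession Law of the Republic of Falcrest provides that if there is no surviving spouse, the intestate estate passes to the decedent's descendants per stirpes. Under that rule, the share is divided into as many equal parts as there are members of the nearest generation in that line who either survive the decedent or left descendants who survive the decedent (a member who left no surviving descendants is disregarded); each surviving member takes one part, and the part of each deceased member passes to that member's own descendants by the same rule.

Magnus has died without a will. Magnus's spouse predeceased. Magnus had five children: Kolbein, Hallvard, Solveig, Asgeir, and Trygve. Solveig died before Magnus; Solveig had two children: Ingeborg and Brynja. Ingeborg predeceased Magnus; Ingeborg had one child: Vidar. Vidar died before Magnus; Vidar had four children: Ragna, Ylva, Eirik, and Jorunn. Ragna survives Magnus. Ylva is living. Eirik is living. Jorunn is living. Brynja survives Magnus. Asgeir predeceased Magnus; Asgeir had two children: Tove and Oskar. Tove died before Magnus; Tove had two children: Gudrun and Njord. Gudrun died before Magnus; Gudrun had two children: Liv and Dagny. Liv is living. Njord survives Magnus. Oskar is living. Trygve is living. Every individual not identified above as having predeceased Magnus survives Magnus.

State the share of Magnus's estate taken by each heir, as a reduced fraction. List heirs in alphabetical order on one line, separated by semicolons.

There is no surviving spouse, so the entire estate passes to Magnus's descendants per stirpes.
The estate is divided into 5 equal shares of 1/5 among Kolbein, Hallvard, Solveig, Asgeir, Trygve.
Kolbein is living and takes 1/5.
Hallvard is living and takes 1/5.
Solveig predeceased; the 1/5 allotted to Solveig's branch passes to Solveig's issue by representation.
The 1/5 is divided into 2 equal shares of 1/10 among Ingeborg, Brynja.
Ingeborg predeceased; the 1/10 allotted to Ingeborg's branch passes to Ingeborg's issue by representation.
Vidar's line is the sole branch at this level, so the full 1/10 passes to Vidar's issue by representation.
The 1/10 is divided into 4 equal shares of 1/40 among Ragna, Ylva, Eirik, Jorunn.
Ragna is living and takes 1/40.
Ylva is living and takes 1/40.
Eirik is living and takes 1/40.
Jorunn is living and takes 1/40.
Brynja is living and takes 1/10.
Asgeir predeceased; the 1/5 allotted to Asgeir's branch passes to Asgeir's issue by representation.
The 1/5 is divided into 2 equal shares of 1/10 among Tove, Oskar.
Tove predeceased; the 1/10 allotted to Tove's branch passes to Tove's issue by representation.
The 1/10 is divided into 2 equal shares of 1/20 among Gudrun, Njord.
Gudrun predeceased; the 1/20 allotted to Gudrun's branch passes to Gudrun's issue by representation.
The 1/20 is divided into 2 equal shares of 1/40 among Liv, Dagny.
Liv is living and takes 1/40.
Dagny is living and takes 1/40.
Njord is living and takes 1/20.
Oskar is living and takes 1/10.
Trygve is living and takes 1/5.

Brynja 1/10; Dagny 1/40; Eirik 1/40; Hallvard 1/5; Jorunn 1/40; Kolbein 1/5; Liv 1/40; Njord 1/20; Oskar 1/10; Ragna 1/40; Trygve 1/5; Ylva 1/40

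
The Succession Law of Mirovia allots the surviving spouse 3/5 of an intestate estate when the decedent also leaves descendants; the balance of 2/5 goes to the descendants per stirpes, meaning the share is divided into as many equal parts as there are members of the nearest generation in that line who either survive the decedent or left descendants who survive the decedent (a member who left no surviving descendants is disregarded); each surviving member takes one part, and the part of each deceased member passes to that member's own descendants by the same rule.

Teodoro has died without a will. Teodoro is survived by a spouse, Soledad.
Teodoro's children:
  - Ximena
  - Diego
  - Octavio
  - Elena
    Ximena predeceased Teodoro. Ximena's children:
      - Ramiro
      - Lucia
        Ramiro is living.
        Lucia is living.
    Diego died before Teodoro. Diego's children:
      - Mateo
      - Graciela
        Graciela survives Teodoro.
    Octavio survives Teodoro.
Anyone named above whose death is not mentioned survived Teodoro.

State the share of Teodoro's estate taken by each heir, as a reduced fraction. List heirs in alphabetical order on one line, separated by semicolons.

Soledad, as surviving spouse, takes 3/5.
The remaining 2/5 passes to Teodoro's descendants per stirpes.
The 2/5 is divided into 4 equal shares of 1/10 among Ximena, Diego, Octavio, Elena.
Ximena predeceased; the 1/10 allotted to Ximena's branch passes to Ximena's issue by representation.
The 1/10 is divided into 2 equal shares of 1/20 among Ramiro, Lucia.
Ramiro is living and takes 1/20.
Lucia is living and takes 1/20.
Diego predeceased; the 1/10 allotted to Diego's branch passes to Diego's issue by representation.
The 1/10 is divided into 2 equal shares of 1/20 among Mateo, Graciela.
Mateo is living and takes 1/20.
Graciela is living and takes 1/20.
Octavio is living and takes 1/10.
Elena is living and takes 1/10.

Elena 1/10; Graciela 1/20; Lucia 1/20; Mateo 1/20; Octavio 1/10; Ramiro 1/20; Soledad 3/5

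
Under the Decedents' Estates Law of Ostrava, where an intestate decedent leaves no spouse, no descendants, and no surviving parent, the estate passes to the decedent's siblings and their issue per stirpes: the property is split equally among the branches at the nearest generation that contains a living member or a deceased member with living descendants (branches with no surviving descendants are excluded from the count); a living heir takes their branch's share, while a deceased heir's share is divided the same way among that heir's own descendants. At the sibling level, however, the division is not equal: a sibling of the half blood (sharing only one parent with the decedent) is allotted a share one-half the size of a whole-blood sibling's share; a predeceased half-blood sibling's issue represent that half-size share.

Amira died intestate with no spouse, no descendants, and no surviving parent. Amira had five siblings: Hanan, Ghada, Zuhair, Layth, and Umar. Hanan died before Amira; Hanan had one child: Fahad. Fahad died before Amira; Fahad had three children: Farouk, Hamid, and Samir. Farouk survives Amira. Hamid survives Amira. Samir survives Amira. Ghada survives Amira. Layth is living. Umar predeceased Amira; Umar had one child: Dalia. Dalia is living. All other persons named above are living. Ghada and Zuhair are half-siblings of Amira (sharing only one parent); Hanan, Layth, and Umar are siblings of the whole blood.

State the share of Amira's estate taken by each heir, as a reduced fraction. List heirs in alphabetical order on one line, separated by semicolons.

No spouse, descendants, or parent survives, so the estate passes to Amira's siblings per stirpes.
Half-blood siblings count for one-half the weight of whole-blood siblings at the initial division.
Dividing 1 in proportion to weights (total weight 4): Hanan (weight 1) → 1/4; Ghada (weight 1/2) → 1/8; Zuhair (weight 1/2) → 1/8; Layth (weight 1) → 1/4; Umar (weight 1) → 1/4.
Hanan predeceased; the 1/4 allotted to Hanan's branch passes to Hanan's issue by representation.
Fahad's line is the sole branch at this level, so the full 1/4 passes to Fahad's issue by representation.
The 1/4 is divided into 3 equal shares of 1/12 among Farouk, Hamid, Samir.
Farouk is living and takes 1/12.
Hamid is living and takes 1/12.
Samir is living and takes 1/12.
Ghada is living and takes 1/8.
Zuhair is living and takes 1/8.
Layth is living and takes 1/4.
Umar predeceased; the 1/4 allotted to Umar's branch passes to Umar's issue by representation.
Dalia is the sole taker at this level and receives the full 1/4.

Dalia 1/4; Farouk 1/12; Ghada 1/8; Hamid 1/12; Layth 1/4; Samir 1/12; Zuhair 1/8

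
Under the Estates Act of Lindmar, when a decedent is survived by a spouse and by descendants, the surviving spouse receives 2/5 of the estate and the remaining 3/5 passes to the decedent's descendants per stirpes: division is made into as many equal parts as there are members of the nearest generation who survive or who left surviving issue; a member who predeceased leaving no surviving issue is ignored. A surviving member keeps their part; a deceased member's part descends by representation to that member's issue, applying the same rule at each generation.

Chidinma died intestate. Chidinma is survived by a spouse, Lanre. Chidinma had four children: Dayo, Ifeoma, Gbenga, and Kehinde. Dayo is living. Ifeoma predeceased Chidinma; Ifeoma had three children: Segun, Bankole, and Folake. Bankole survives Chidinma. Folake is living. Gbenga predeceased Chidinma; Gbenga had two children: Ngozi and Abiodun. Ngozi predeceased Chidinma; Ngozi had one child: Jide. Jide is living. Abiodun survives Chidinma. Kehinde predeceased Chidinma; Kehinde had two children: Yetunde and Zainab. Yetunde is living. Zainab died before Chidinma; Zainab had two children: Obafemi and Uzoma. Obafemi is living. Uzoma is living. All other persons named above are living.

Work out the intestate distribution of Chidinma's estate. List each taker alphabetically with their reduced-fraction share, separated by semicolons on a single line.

Abiodun 3/40; Bankole 1/20; Dayo 3/20; Folake 1/20; Jide 3/40; Lanre 2/5; Obafemi 3/80; Segun 1/20; Uzoma 3/80; Yetunde 3/40

Lanre, as surviving spouse, takes 2/5.
The remaining 3/5 passes to Chidinma's descendants per stirpes.
The 3/5 is divided into 4 equal shares of 3/20 among Dayo, Ifeoma, Gbenga, Kehinde.
Dayo is living and takes 3/20.
Ifeoma predeceased; the 3/20 allotted to Ifeoma's branch passes to Ifeoma's issue by representation.
The 3/20 is divided into 3 equal shares of 1/20 among Segun, Bankole, Folake.
Segun is living and takes 1/20.
Bankole is living and takes 1/20.
Folake is living and takes 1/20.
Gbenga predeceased; the 3/20 allotted to Gbenga's branch passes to Gbenga's issue by representation.
The 3/20 is divided into 2 equal shares of 3/40 among Ngozi, Abiodun.
Ngozi predeceased; the 3/40 allotted to Ngozi's branch passes to Ngozi's issue by representation.
Jide is the sole taker at this level and receives the full 3/40.
Abiodun is living and takes 3/40.
Kehinde predeceased; the 3/20 allotted to Kehinde's branch passes to Kehinde's issue by representation.
The 3/20 is divided into 2 equal shares of 3/40 among Yetunde, Zainab.
Yetunde is living and takes 3/40.
Zainab predeceased; the 3/40 allotted to Zainab's branch passes to Zainab's issue by representation.
The 3/40 is divided into 2 equal shares of 3/80 among Obafemi, Uzoma.
Obafemi is living and takes 3/80.
Uzoma is living and takes 3/80.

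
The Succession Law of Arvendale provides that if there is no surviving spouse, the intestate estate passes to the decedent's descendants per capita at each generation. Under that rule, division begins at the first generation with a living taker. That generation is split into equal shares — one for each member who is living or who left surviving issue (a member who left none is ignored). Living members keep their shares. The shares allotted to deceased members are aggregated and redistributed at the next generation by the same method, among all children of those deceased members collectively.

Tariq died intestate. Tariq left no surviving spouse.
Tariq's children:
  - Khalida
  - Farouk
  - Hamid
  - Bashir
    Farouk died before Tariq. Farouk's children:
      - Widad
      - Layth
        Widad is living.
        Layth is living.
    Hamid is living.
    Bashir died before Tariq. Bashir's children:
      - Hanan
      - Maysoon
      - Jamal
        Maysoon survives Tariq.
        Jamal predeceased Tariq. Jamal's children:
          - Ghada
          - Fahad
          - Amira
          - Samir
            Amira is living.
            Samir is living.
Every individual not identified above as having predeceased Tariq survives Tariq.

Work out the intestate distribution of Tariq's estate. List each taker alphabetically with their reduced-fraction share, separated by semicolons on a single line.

Amira 1/40; Fahad 1/40; Ghada 1/40; Hamid 1/4; Hanan 1/10; Khalida 1/4; Layth 1/10; Maysoon 1/10; Samir 1/40; Widad 1/10

There is no surviving spouse, so the entire estate passes to Tariq's descendants per capita at each generation.
At generation 1 (Khalida, Farouk, Hamid, Bashir) there are 4 shares of (1)/4 = 1/4 each.
Living: Khalida and Hamid — each takes 1/4.
Deceased: Farouk and Bashir. Their combined 1/2 is pooled and carried to generation 2.
At generation 2 (Widad, Layth, Hanan, Maysoon, Jamal) there are 5 shares of (1/2)/5 = 1/10 each.
Living: Widad, Layth, Hanan, and Maysoon — each takes 1/10.
Deceased: Jamal. That 1/10 share is carried to generation 3.
At generation 3 (Ghada, Fahad, Amira, Samir) there are 4 shares of (1/10)/4 = 1/40 each.
Living: Ghada, Fahad, Amira, and Samir — each takes 1/40.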